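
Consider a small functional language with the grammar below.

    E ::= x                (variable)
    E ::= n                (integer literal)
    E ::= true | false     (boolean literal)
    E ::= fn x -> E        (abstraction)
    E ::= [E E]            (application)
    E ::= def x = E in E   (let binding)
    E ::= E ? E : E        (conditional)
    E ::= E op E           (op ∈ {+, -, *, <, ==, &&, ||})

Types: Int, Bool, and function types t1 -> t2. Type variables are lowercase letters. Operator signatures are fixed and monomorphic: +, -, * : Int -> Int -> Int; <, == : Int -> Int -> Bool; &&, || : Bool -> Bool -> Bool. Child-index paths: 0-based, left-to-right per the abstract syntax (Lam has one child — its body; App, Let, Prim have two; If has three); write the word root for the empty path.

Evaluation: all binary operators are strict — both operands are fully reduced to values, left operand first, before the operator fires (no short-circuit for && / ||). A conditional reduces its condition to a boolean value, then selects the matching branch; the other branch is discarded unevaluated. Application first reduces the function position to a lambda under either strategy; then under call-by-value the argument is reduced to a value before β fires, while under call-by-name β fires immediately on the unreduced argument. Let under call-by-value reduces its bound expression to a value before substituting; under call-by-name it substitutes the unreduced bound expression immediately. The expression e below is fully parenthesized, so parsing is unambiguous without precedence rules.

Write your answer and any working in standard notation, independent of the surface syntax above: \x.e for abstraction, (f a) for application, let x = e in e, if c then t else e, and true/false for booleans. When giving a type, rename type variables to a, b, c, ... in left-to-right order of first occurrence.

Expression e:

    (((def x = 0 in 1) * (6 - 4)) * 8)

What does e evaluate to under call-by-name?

Trace:
step 0: (((let x = 0 in 1) * (6 - 4)) * 8)
step 1: [let@0.0] ((1 * (6 - 4)) * 8)
step 2: [delta@0.1] ((1 * 2) * 8)
step 3: [delta@0] (2 * 8)
step 4: [delta@root] 16

Answer: 16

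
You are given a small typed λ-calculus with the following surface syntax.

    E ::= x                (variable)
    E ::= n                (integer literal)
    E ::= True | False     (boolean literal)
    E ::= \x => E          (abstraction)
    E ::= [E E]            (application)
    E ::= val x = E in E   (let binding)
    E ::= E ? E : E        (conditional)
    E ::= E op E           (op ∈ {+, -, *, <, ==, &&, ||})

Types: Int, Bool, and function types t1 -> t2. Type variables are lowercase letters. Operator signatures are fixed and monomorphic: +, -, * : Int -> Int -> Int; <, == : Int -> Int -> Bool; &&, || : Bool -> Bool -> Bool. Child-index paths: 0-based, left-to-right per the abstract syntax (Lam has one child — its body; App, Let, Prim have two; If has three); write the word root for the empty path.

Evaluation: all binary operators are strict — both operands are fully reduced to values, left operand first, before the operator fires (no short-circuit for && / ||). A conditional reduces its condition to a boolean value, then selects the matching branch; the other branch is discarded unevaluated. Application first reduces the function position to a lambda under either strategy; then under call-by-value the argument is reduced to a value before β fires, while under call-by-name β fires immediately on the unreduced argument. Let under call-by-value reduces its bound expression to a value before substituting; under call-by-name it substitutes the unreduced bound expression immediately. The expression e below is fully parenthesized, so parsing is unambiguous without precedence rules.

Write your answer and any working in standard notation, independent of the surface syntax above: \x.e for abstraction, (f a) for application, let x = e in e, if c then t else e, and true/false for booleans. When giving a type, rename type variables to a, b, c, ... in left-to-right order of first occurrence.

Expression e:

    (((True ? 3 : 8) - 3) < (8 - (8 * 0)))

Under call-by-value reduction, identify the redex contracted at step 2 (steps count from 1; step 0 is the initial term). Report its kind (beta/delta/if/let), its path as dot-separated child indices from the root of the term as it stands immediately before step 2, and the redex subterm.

Derivation:
step 0: (((if true then 3 else 8) - 3) < (8 - (8 * 0)))
step 1: [if@0.0] ((3 - 3) < (8 - (8 * 0)))
step 2: [delta@0] (0 < (8 - (8 * 0)))

Answer: delta at 0 : (3 - 3)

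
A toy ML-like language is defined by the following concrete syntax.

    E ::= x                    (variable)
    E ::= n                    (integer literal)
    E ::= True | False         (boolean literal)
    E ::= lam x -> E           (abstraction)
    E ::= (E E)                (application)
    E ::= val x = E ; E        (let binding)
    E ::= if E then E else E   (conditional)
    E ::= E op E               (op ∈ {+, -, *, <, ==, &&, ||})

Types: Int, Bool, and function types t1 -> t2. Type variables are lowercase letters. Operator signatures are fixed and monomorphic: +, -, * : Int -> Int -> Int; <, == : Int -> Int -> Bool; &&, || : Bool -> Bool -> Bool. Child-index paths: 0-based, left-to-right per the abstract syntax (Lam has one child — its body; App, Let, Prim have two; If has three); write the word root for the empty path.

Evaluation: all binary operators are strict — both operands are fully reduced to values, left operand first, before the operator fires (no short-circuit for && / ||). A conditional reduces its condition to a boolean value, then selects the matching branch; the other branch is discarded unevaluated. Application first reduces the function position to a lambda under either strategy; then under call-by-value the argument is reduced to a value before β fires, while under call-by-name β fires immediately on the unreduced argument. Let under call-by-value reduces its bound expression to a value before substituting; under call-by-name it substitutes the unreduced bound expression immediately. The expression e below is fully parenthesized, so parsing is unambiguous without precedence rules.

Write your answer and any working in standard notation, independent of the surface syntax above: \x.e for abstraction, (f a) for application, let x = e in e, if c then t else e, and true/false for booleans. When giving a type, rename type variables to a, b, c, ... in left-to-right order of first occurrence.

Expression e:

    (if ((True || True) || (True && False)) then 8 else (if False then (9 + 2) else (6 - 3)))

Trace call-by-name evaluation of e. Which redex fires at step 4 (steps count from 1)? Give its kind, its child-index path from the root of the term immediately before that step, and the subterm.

Working:
step 0: (if ((true || true) || (true && false)) then 8 else (if false then (9 + 2) else (6 - 3)))
step 1: [delta@0.0] (if (true || (true && false)) then 8 else (if false then (9 + 2) else (6 - 3)))
step 2: [delta@0.1] (if (true || false) then 8 else (if false then (9 + 2) else (6 - 3)))
step 3: [delta@0] (if true then 8 else (if false then (9 + 2) else (6 - 3)))
step 4: [if@root] 8

Answer: if at root : (if true then 8 else (if false then (9 + 2) else (6 - 3)))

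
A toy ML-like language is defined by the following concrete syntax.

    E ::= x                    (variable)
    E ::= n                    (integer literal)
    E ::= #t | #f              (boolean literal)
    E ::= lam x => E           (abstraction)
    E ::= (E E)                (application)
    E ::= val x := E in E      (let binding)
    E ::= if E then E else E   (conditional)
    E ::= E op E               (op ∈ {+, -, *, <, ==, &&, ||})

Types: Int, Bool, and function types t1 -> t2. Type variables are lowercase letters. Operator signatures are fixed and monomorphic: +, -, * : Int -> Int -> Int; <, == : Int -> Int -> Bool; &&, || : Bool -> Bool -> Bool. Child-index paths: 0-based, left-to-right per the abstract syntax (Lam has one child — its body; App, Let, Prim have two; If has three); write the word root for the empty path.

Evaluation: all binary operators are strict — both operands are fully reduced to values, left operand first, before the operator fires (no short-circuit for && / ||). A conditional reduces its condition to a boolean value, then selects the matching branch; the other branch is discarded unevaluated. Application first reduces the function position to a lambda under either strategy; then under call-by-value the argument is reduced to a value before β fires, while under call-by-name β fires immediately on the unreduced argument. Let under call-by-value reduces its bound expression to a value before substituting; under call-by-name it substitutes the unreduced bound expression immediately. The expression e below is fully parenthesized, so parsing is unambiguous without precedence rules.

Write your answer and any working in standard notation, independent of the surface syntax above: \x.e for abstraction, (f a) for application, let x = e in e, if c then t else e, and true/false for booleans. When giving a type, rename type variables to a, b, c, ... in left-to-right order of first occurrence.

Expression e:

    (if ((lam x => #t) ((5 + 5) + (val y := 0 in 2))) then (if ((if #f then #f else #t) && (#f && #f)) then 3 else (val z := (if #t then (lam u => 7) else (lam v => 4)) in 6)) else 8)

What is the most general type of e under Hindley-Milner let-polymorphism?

Working:
\x._ : a -> Bool
  unify Int ~ Int
  unify Int ~ Int
  unify Int ~ Int
let y : Int
  unify Int ~ Int
  unify a -> Bool ~ Int -> b
  unify a ~ Int
  unify Bool ~ b
_ _ : Bool
  unify Bool ~ Bool
  unify Bool ~ Bool
  unify Bool ~ Bool
  unify Bool ~ Bool
  unify Bool ~ Bool
  unify Bool ~ Bool
  unify Bool ~ Bool
  unify Bool ~ Bool
  unify Bool ~ Bool
\u._ : c -> Int
\v._ : d -> Int
  unify c -> Int ~ d -> Int
  unify c ~ d
  unify Int ~ Int
let z : forall. d -> Int
  unify Int ~ Int
  unify Int ~ Int

Answer: Int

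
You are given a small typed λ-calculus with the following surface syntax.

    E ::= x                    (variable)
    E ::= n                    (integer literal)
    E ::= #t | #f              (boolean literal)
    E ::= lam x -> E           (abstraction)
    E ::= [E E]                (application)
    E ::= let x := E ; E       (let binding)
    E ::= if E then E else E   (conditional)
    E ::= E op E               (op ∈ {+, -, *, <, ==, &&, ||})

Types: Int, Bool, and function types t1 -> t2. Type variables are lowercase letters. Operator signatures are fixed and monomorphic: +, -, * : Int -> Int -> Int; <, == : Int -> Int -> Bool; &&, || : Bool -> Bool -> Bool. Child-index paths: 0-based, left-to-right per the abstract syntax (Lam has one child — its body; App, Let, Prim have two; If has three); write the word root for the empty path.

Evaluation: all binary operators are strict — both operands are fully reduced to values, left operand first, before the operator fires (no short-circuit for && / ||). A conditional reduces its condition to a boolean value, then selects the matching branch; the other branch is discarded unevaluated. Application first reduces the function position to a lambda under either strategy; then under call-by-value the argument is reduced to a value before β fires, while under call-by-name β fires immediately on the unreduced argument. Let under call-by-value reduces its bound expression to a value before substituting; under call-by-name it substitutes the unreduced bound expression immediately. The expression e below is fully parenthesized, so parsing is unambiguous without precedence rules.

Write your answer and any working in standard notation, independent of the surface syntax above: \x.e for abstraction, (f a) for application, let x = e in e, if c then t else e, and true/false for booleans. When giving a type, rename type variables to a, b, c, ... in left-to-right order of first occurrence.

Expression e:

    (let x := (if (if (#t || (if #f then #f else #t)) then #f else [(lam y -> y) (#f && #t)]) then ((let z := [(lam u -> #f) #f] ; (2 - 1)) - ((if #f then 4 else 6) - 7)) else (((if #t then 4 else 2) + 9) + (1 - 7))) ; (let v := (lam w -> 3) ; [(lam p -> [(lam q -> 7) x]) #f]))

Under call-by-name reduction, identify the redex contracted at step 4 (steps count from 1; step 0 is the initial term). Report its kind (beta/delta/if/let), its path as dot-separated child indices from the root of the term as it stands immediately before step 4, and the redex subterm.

Trace:
step 0: (let x = (if (if (true || (if false then false else true)) then false else ((\y.y) (false && true))) then ((let z = ((\u.false) false) in (2 - 1)) - ((if false then 4 else 6) - 7)) else (((if true then 4 else 2) + 9) + (1 - 7))) in (let v = (\w.3) in ((\p.((\q.7) x)) false)))
step 1: [let@root] (let v = (\w.3) in ((\p.((\q.7) (if (if (true || (if false then false else true)) then false else ((\y.y) (false && true))) then ((let z = ((\u.false) false) in (2 - 1)) - ((if false then 4 else 6) - 7)) else (((if true then 4 else 2) + 9) + (1 - 7))))) false))
step 2: [let@root] ((\p.((\q.7) (if (if (true || (if false then false else true)) then false else ((\y.y) (false && true))) then ((let z = ((\u.false) false) in (2 - 1)) - ((if false then 4 else 6) - 7)) else (((if true then 4 else 2) + 9) + (1 - 7))))) false)
step 3: [beta@root] ((\q.7) (if (if (true || (if false then false else true)) then false else ((\y.y) (false && true))) then ((let z = ((\u.false) false) in (2 - 1)) - ((if false then 4 else 6) - 7)) else (((if true then 4 else 2) + 9) + (1 - 7))))
step 4: [beta@root] 7

Answer: beta at root : ((\q.7) (if (if (true || (if false then false else true)) then false else ((\y.y) (false && true))) then ((let z = ((\u.false) false) in (2 - 1)) - ((if false then 4 else 6) - 7)) else (((if true then 4 else 2) + 9) + (1 - 7))))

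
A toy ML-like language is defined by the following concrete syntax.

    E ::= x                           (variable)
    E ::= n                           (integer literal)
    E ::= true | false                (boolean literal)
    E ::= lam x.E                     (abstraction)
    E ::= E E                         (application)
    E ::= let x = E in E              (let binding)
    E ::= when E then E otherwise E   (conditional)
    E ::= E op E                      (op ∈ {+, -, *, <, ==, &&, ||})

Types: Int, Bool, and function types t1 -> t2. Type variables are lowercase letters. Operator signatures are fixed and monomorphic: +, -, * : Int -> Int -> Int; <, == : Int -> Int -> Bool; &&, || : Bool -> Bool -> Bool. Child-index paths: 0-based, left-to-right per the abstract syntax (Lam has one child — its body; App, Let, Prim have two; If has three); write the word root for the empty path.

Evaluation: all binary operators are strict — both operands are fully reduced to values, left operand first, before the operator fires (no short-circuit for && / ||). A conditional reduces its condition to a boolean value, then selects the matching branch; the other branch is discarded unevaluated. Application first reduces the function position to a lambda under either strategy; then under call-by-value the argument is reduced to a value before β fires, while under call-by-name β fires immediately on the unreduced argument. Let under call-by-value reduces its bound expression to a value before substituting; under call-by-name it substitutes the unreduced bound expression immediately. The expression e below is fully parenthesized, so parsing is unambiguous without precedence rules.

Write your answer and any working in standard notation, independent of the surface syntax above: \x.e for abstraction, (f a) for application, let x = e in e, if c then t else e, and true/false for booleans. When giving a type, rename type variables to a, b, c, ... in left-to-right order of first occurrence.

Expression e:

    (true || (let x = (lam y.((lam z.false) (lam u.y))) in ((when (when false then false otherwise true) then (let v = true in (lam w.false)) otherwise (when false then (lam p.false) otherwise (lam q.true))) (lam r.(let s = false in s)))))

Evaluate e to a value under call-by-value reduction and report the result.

Derivation:
step 0: (true || (let x = (\y.((\z.false) (\u.y))) in ((if (if false then false else true) then (let v = true in (\w.false)) else (if false then (\p.false) else (\q.true))) (\r.(let s = false in s)))))
step 1: [let@1] (true || ((if (if false then false else true) then (let v = true in (\w.false)) else (if false then (\p.false) else (\q.true))) (\r.(let s = false in s))))
step 2: [if@1.0.0] (true || ((if true then (let v = true in (\w.false)) else (if false then (\p.false) else (\q.true))) (\r.(let s = false in s))))
step 3: [if@1.0] (true || ((let v = true in (\w.false)) (\r.(let s = false in s))))
step 4: [let@1.0] (true || ((\w.false) (\r.(let s = false in s))))
step 5: [beta@1] (true || false)
step 6: [delta@root] true

Answer: true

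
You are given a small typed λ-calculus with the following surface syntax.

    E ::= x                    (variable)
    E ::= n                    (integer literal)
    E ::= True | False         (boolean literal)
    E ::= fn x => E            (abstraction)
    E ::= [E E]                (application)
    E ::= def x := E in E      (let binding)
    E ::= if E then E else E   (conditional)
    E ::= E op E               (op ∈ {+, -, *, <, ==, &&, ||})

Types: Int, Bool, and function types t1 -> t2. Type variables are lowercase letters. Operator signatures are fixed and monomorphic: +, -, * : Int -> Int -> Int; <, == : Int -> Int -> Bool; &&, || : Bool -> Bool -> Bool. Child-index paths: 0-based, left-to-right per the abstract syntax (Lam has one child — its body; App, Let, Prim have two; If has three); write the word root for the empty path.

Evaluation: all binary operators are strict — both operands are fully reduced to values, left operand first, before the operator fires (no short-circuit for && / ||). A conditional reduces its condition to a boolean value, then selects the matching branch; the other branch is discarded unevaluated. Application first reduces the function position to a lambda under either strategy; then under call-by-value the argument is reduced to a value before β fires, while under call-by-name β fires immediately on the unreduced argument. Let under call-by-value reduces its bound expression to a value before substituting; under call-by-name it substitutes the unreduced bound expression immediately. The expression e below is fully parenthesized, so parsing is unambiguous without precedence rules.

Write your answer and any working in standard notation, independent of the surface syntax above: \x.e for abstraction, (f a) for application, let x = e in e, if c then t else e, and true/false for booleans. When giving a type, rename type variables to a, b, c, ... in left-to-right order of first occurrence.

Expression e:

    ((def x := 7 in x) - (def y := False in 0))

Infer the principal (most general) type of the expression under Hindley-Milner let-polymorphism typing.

Working:
let x : Int
x : Int
  unify Int ~ Int
let y : Bool
  unify Int ~ Int

Answer: Int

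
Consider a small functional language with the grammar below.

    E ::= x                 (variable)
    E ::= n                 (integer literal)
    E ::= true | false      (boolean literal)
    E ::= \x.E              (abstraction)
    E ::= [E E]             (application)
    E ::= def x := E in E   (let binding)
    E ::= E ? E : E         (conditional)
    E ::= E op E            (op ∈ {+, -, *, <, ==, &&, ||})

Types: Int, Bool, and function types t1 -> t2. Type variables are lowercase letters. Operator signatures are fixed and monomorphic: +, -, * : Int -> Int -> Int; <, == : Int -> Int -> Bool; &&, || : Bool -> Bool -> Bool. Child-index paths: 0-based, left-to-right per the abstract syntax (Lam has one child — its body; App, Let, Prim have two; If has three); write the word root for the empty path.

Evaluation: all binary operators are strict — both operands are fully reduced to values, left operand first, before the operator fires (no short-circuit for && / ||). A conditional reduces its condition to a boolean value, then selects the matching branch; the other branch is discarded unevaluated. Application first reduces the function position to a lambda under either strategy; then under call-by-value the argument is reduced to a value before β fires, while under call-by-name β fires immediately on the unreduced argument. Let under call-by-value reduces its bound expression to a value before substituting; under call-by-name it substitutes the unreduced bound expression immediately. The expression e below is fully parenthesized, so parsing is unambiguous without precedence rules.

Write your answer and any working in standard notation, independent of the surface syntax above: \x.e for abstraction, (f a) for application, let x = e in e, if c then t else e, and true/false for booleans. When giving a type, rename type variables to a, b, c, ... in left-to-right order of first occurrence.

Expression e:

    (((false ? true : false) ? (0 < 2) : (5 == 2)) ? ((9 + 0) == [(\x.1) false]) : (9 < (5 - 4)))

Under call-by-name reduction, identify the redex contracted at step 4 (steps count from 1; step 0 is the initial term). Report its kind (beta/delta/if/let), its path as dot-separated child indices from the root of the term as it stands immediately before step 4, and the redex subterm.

Answer: if at root : (if false then ((9 + 0) == ((\x.1) false)) else (9 < (5 - 4)))

Working:
step 0: (if (if (if false then true else false) then (0 < 2) else (5 == 2)) then ((9 + 0) == ((\x.1) false)) else (9 < (5 - 4)))
step 1: [if@0.0] (if (if false then (0 < 2) else (5 == 2)) then ((9 + 0) == ((\x.1) false)) else (9 < (5 - 4)))
step 2: [if@0] (if (5 == 2) then ((9 + 0) == ((\x.1) false)) else (9 < (5 - 4)))
step 3: [delta@0] (if false then ((9 + 0) == ((\x.1) false)) else (9 < (5 - 4)))
step 4: [if@root] (9 < (5 - 4))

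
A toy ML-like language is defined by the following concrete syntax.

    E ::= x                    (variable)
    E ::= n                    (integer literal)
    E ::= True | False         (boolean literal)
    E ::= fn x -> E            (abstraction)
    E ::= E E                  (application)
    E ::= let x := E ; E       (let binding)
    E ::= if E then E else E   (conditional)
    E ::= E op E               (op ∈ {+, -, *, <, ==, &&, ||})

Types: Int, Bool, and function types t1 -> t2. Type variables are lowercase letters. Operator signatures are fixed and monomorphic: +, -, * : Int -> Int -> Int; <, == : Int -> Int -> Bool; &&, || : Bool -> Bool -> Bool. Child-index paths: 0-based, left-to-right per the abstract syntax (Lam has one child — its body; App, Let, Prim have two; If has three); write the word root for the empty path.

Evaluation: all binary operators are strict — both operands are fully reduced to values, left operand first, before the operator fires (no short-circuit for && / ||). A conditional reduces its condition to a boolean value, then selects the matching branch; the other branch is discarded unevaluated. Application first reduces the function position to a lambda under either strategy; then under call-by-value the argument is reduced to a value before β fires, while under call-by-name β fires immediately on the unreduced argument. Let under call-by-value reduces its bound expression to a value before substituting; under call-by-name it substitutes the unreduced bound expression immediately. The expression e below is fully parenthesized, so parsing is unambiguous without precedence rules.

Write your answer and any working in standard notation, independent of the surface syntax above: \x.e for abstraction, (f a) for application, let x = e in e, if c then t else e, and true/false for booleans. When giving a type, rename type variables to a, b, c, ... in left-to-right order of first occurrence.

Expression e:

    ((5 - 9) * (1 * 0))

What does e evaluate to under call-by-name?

Derivation:
step 0: ((5 - 9) * (1 * 0))
step 1: [delta@0] (-4 * (1 * 0))
step 2: [delta@1] (-4 * 0)
step 3: [delta@root] 0

Answer: 0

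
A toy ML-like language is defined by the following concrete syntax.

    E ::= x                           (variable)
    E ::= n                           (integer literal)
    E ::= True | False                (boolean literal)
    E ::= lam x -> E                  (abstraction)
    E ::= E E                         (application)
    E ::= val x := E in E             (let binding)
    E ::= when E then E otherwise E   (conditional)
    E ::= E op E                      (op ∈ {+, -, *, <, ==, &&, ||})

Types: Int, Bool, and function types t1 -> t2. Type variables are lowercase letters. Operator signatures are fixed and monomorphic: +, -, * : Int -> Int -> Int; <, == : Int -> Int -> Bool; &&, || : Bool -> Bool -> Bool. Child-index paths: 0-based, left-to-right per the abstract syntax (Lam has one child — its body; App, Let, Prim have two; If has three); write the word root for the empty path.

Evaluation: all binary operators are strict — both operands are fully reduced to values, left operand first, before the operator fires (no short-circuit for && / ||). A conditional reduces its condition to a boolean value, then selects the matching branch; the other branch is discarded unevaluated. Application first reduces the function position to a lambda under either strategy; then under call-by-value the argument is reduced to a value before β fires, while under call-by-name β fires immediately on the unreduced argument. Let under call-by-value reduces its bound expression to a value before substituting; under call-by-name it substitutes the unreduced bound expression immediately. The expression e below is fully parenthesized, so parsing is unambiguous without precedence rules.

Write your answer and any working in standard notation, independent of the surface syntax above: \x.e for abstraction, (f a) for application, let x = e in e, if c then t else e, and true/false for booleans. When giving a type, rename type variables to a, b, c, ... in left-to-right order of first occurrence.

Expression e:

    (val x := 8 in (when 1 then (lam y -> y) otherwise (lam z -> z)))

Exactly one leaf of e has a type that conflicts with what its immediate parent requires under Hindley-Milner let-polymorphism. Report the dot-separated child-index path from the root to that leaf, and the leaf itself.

Answer: 1.0 : 1

Trace:
let x : Int
  unify Int ~ Bool
  FAIL: mismatch Int ~ Bool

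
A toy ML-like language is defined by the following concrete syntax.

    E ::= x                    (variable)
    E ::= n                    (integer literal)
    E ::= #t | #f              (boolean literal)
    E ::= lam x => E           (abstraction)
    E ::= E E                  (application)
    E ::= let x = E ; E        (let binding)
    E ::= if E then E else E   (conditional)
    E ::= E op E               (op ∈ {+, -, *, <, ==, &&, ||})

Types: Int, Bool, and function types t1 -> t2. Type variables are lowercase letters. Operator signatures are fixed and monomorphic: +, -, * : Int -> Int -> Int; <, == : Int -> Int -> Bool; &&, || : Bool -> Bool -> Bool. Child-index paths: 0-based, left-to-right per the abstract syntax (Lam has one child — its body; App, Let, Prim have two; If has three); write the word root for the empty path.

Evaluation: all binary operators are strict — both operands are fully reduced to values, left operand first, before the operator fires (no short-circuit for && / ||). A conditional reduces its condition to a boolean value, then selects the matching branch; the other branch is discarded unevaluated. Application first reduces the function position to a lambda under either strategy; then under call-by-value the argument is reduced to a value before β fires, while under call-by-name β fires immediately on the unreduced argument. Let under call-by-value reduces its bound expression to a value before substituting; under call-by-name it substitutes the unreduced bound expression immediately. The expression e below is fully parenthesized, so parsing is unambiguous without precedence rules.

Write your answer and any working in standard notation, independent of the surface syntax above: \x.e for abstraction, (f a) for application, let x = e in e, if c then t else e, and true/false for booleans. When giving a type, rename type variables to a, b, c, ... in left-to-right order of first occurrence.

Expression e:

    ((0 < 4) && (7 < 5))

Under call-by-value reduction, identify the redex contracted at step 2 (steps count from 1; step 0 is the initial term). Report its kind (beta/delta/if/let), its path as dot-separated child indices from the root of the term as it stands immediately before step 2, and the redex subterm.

Trace:
step 0: ((0 < 4) && (7 < 5))
step 1: [delta@0] (true && (7 < 5))
step 2: [delta@1] (true && false)

Answer: delta at 1 : (7 < 5)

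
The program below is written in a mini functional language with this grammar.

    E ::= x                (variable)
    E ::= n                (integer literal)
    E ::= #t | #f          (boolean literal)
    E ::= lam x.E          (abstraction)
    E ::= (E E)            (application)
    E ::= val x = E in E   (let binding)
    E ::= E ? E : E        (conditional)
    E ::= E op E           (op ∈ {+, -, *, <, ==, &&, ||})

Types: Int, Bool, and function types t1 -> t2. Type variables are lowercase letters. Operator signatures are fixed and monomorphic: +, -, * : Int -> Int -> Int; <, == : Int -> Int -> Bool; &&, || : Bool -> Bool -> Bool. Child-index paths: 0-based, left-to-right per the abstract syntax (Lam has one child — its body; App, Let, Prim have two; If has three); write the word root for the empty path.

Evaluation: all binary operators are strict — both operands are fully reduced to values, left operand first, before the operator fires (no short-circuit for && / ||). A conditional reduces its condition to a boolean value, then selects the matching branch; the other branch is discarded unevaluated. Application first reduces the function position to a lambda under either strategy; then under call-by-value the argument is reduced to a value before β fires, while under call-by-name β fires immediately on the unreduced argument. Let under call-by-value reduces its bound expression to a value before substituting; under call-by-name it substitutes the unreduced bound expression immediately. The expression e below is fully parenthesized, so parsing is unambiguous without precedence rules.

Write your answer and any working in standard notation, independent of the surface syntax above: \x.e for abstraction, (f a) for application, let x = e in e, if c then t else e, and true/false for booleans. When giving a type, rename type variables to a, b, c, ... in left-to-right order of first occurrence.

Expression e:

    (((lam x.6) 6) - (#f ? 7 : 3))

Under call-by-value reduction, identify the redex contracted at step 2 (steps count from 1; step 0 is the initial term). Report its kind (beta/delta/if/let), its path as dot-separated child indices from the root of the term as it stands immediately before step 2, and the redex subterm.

Working:
step 0: (((\x.6) 6) - (if false then 7 else 3))
step 1: [beta@0] (6 - (if false then 7 else 3))
step 2: [if@1] (6 - 3)

Answer: if at 1 : (if false then 7 else 3)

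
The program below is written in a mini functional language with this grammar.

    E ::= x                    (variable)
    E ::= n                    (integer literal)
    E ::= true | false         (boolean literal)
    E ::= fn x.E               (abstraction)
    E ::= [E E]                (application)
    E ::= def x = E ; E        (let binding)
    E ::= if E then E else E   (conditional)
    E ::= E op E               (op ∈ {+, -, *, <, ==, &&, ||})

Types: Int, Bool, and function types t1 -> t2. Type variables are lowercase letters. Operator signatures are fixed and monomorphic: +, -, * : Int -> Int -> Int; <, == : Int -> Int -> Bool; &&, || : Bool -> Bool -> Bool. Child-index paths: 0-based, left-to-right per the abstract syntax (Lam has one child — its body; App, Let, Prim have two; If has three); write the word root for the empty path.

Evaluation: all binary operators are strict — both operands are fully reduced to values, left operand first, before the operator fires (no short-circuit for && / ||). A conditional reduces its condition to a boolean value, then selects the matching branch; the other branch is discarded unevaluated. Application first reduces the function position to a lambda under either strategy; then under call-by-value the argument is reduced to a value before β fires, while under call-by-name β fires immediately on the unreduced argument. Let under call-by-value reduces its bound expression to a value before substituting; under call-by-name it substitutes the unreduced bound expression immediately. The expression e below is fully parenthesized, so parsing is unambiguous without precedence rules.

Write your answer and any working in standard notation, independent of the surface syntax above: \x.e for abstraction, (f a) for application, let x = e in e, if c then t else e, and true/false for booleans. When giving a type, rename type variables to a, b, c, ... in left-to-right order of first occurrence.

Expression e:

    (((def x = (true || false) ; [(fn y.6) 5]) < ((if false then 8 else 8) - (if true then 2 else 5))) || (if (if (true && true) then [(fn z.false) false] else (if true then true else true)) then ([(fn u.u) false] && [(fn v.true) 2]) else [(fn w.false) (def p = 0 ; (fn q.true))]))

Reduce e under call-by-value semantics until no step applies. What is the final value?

Working:
step 0: (((let x = (true || false) in ((\y.6) 5)) < ((if false then 8 else 8) - (if true then 2 else 5))) || (if (if (true && true) then ((\z.false) false) else (if true then true else true)) then (((\u.u) false) && ((\v.true) 2)) else ((\w.false) (let p = 0 in (\q.true)))))
step 1: [delta@0.0.0] (((let x = true in ((\y.6) 5)) < ((if false then 8 else 8) - (if true then 2 else 5))) || (if (if (true && true) then ((\z.false) false) else (if true then true else true)) then (((\u.u) false) && ((\v.true) 2)) else ((\w.false) (let p = 0 in (\q.true)))))
step 2: [let@0.0] ((((\y.6) 5) < ((if false then 8 else 8) - (if true then 2 else 5))) || (if (if (true && true) then ((\z.false) false) else (if true then true else true)) then (((\u.u) false) && ((\v.true) 2)) else ((\w.false) (let p = 0 in (\q.true)))))
step 3: [beta@0.0] ((6 < ((if false then 8 else 8) - (if true then 2 else 5))) || (if (if (true && true) then ((\z.false) false) else (if true then true else true)) then (((\u.u) false) && ((\v.true) 2)) else ((\w.false) (let p = 0 in (\q.true)))))
step 4: [if@0.1.0] ((6 < (8 - (if true then 2 else 5))) || (if (if (true && true) then ((\z.false) false) else (if true then true else true)) then (((\u.u) false) && ((\v.true) 2)) else ((\w.false) (let p = 0 in (\q.true)))))
step 5: [if@0.1.1] ((6 < (8 - 2)) || (if (if (true && true) then ((\z.false) false) else (if true then true else true)) then (((\u.u) false) && ((\v.true) 2)) else ((\w.false) (let p = 0 in (\q.true)))))
step 6: [delta@0.1] ((6 < 6) || (if (if (true && true) then ((\z.false) false) else (if true then true else true)) then (((\u.u) false) && ((\v.true) 2)) else ((\w.false) (let p = 0 in (\q.true)))))
step 7: [delta@0] (false || (if (if (true && true) then ((\z.false) false) else (if true then true else true)) then (((\u.u) false) && ((\v.true) 2)) else ((\w.false) (let p = 0 in (\q.true)))))
step 8: [delta@1.0.0] (false || (if (if true then ((\z.false) false) else (if true then true else true)) then (((\u.u) false) && ((\v.true) 2)) else ((\w.false) (let p = 0 in (\q.true)))))
step 9: [if@1.0] (false || (if ((\z.false) false) then (((\u.u) false) && ((\v.true) 2)) else ((\w.false) (let p = 0 in (\q.true)))))
step 10: [beta@1.0] (false || (if false then (((\u.u) false) && ((\v.true) 2)) else ((\w.false) (let p = 0 in (\q.true)))))
step 11: [if@1] (false || ((\w.false) (let p = 0 in (\q.true))))
step 12: [let@1.1] (false || ((\w.false) (\q.true)))
step 13: [beta@1] (false || false)
step 14: [delta@root] false

Answer: false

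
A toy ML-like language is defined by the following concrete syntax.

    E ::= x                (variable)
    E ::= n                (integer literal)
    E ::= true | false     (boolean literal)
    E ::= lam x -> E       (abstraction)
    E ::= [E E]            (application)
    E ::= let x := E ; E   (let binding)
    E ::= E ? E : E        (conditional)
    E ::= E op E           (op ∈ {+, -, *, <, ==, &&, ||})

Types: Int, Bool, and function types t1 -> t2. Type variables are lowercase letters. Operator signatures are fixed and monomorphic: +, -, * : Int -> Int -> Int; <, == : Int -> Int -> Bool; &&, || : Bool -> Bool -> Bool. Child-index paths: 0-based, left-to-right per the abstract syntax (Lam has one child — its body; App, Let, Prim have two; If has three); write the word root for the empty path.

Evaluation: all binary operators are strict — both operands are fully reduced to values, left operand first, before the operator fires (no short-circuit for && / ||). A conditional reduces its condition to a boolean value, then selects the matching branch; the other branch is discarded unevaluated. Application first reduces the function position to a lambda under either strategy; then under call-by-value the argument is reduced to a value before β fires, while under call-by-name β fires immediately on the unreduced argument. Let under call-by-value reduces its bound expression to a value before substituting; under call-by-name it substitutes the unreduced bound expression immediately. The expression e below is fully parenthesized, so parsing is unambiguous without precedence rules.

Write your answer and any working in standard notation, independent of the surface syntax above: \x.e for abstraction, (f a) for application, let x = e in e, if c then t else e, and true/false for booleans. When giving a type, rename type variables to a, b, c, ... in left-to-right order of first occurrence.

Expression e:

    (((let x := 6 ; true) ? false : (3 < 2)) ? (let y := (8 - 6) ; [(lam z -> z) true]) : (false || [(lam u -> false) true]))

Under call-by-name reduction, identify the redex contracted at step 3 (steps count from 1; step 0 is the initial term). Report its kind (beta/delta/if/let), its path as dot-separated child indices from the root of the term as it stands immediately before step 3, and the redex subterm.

Trace:
step 0: (if (if (let x = 6 in true) then false else (3 < 2)) then (let y = (8 - 6) in ((\z.z) true)) else (false || ((\u.false) true)))
step 1: [let@0.0] (if (if true then false else (3 < 2)) then (let y = (8 - 6) in ((\z.z) true)) else (false || ((\u.false) true)))
step 2: [if@0] (if false then (let y = (8 - 6) in ((\z.z) true)) else (false || ((\u.false) true)))
step 3: [if@root] (false || ((\u.false) true))

Answer: if at root : (if false then (let y = (8 - 6) in ((\z.z) true)) else (false || ((\u.false) true)))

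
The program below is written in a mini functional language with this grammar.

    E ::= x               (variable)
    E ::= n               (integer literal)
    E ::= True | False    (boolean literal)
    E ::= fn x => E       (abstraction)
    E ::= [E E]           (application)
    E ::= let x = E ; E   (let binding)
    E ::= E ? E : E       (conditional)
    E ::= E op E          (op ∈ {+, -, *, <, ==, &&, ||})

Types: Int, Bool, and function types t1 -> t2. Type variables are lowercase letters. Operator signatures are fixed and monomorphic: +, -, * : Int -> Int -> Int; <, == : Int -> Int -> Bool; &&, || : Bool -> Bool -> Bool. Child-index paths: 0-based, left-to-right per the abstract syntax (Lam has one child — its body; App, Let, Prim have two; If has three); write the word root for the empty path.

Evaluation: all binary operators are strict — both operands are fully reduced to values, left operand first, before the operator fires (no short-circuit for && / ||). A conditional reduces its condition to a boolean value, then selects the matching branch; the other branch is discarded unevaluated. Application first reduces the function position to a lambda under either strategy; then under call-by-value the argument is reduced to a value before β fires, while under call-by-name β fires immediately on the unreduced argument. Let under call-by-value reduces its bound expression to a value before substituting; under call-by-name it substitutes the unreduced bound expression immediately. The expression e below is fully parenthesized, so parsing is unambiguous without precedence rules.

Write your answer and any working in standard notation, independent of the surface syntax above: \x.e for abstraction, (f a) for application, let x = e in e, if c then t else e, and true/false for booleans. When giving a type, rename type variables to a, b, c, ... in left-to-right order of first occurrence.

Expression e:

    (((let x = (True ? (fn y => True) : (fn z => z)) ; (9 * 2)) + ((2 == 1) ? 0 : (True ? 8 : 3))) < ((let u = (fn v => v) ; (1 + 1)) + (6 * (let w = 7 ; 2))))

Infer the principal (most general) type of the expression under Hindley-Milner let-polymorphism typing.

Answer: Bool

Working:
  unify Bool ~ Bool
\y._ : a -> Bool
z : b
\z._ : b -> b
  unify a -> Bool ~ b -> b
  unify a ~ b
  unify Bool ~ b
let x : Bool -> Bool
  unify Int ~ Int
  unify Int ~ Int
  unify Int ~ Int
  unify Int ~ Int
  unify Int ~ Int
  unify Bool ~ Bool
  unify Bool ~ Bool
  unify Int ~ Int
  unify Int ~ Int
  unify Int ~ Int
  unify Int ~ Int
v : c
\v._ : c -> c
let u : forall. c -> c
  unify Int ~ Int
  unify Int ~ Int
  unify Int ~ Int
  unify Int ~ Int
let w : Int
  unify Int ~ Int
  unify Int ~ Int
  unify Int ~ Int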